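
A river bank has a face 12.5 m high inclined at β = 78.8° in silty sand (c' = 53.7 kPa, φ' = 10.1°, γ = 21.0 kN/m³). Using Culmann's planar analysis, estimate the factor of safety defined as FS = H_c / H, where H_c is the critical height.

H_c = (4c'/γ) · sinβ cosφ' / [1 − cos(β − φ')]
    = (4·53.7/21.0) · sin78.8°·cos10.1° / [1 − cos68.7°]
    = 10.229 · 0.9658 / 0.6367 = 15.51 m
FS = H_c / H = 15.51 / 12.5 = 1.241

FS = 1.24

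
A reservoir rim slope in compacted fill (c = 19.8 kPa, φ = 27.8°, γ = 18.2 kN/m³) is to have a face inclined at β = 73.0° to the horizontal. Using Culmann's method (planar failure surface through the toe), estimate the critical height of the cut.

H_c = 12.46 m

Culmann's analysis gives the critical failure plane at α_cr = (β + φ)/2 = (73.0 + 27.8)/2 = 50.4°, and the critical height
H_c = (4c/γ) · sinβ cosφ / [1 − cos(β − φ)]
    = (4·19.8/18.2) · sin73.0°·cos27.8° / [1 − cos(45.2°)]
    = 4.352 · 0.9563·0.8846 / [1 − 0.7046]
    = 4.352 · 0.8459 / 0.2954
    = 12.46 m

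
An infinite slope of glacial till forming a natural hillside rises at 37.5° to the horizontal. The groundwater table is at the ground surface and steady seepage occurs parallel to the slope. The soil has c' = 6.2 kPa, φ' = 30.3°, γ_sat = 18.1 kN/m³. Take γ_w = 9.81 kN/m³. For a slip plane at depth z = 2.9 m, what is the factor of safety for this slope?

FS = 0.59

With seepage parallel to the slope and the water table at the surface, the effective normal stress on the slip plane uses the buoyant unit weight γ' = γ_sat − γ_w while the driving shear stress uses γ_sat:
FS = [c' + γ' z cos²β tanφ'] / [γ_sat z sinβ cosβ]
γ' = 18.1 − 9.81 = 8.29 kN/m³
Numerator = 6.2 + 8.29·2.9·cos²37.5°·tan30.3° = 6.2 + 8.29·2.9·0.6294·0.5844 = 15.042 kPa
Denominator = 18.1·2.9·sin37.5°·cos37.5° = 18.1·2.9·0.6088·0.7934 = 25.351 kPa
FS = 15.042 / 25.351 = 0.593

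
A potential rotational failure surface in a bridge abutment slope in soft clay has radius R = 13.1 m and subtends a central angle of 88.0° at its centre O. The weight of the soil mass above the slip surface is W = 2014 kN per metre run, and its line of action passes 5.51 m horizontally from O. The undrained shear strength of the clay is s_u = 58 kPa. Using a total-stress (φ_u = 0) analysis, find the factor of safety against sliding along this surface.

FS = 1.38

Taking moments about the centre O, the resisting moment is provided by the undrained shear strength acting along the arc:
Arc length L_a = R·θ = 13.1·(88.0°·π/180) = 13.1·1.5359 = 20.12 m
M_R = s_u·L_a·R = 58·20.12·13.1 = 15287.3 kN·m/m
M_D = W·d = 2014·5.51 = 11097.1 kN·m/m
FS = M_R / M_D = 15287.3 / 11097.1 = 1.378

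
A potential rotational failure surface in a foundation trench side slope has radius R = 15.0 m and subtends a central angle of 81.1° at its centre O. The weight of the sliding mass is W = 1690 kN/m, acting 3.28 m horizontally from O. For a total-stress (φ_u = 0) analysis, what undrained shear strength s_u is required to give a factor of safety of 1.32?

s_u = 23.0 kPa

FS = s_u·L_a·R / (W·d), so s_u = FS·W·d / (L_a·R).
Arc length L_a = R·θ = 15.0·(81.1°·π/180) = 15.0·1.4155 = 21.23 m
s_u = 1.32·1690·3.28 / (21.23·15.0) = 7317.0 / 318.48 = 22.97 kPa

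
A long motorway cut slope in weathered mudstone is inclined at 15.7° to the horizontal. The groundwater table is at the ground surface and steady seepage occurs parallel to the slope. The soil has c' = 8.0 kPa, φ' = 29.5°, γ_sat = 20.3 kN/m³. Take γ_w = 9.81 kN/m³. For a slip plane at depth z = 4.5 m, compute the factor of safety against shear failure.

FS = 1.38

With seepage parallel to the slope and the water table at the surface, the effective normal stress on the slip plane uses the buoyant unit weight γ' = γ_sat − γ_w while the driving shear stress uses γ_sat:
FS = [c' + γ' z cos²β tanφ'] / [γ_sat z sinβ cosβ]
γ' = 20.3 − 9.81 = 10.49 kN/m³
Numerator = 8.0 + 10.49·4.5·cos²15.7°·tan29.5° = 8.0 + 10.49·4.5·0.9268·0.5658 = 32.752 kPa
Denominator = 20.3·4.5·sin15.7°·cos15.7° = 20.3·4.5·0.2706·0.9627 = 23.797 kPa
FS = 32.752 / 23.797 = 1.376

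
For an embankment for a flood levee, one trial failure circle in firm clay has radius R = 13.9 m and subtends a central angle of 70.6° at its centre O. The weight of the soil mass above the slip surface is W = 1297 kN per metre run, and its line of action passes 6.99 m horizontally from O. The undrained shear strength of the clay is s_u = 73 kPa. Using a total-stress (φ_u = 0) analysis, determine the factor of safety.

FS = 1.92

Taking moments about the centre O, the resisting moment is provided by the undrained shear strength acting along the arc:
Arc length L_a = R·θ = 13.9·(70.6°·π/180) = 13.9·1.2322 = 17.13 m
M_R = s_u·L_a·R = 73·17.13·13.9 = 17379.4 kN·m/m
M_D = W·d = 1297·6.99 = 9066.0 kN·m/m
FS = M_R / M_D = 17379.4 / 9066.0 = 1.917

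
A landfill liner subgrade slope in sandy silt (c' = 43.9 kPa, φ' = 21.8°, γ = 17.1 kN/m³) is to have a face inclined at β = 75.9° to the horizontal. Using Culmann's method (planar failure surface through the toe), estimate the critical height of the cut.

Culmann's analysis gives the critical failure plane at α_cr = (β + φ')/2 = (75.9 + 21.8)/2 = 48.9°, and the critical height
H_c = (4c'/γ) · sinβ cosφ' / [1 − cos(β − φ')]
    = (4·43.9/17.1) · sin75.9°·cos21.8° / [1 − cos(54.1°)]
    = 10.269 · 0.9699·0.9285 / [1 − 0.5864]
    = 10.269 · 0.9005 / 0.4136
    = 22.36 m

H_c = 22.36 m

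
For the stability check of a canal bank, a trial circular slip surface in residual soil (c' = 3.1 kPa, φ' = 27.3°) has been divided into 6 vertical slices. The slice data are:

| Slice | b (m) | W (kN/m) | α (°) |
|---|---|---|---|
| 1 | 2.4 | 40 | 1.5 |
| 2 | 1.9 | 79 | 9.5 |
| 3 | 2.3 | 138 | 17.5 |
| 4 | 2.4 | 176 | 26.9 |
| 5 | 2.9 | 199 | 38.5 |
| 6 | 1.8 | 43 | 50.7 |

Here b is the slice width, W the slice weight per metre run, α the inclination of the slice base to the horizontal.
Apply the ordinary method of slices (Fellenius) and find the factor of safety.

Ordinary method of slices: FS = Σ[c'·Δl_i + (W_i cosα_i)·tanφ'] / Σ W_i sinα_i, with Δl_i = b_i / cosα_i.
Slice 1: Δl = 2.4/cos1.5° = 2.401 m; N'_1 = 40·cos1.5° = 40.0; c'Δl = 7.44; W sinα = 1.0
Slice 2: Δl = 1.9/cos9.5° = 1.926 m; N'_2 = 79·cos9.5° = 77.9; c'Δl = 5.97; W sinα = 13.0
Slice 3: Δl = 2.3/cos17.5° = 2.412 m; N'_3 = 138·cos17.5° = 131.6; c'Δl = 7.48; W sinα = 41.5
Slice 4: Δl = 2.4/cos26.9° = 2.691 m; N'_4 = 176·cos26.9° = 157.0; c'Δl = 8.34; W sinα = 79.6
Slice 5: Δl = 2.9/cos38.5° = 3.706 m; N'_5 = 199·cos38.5° = 155.7; c'Δl = 11.49; W sinα = 123.9
Slice 6: Δl = 1.8/cos50.7° = 2.842 m; N'_6 = 43·cos50.7° = 27.2; c'Δl = 8.81; W sinα = 33.3
Σc'Δl = 49.5 kN/m; ΣN' = 589.4 kN/m; ΣW sinα = 292.4 kN/m
Resisting = 49.5 + 589.4·tan27.3° = 49.5 + 304.2 = 353.8 kN/m
FS = 353.8 / 292.4 = 1.210

FS = 1.21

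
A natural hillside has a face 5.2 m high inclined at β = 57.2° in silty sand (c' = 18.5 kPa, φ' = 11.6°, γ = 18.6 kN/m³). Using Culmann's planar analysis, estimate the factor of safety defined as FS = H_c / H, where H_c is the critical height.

H_c = (4c'/γ) · sinβ cosφ' / [1 − cos(β − φ')]
    = (4·18.5/18.6) · sin57.2°·cos11.6° / [1 − cos45.6°]
    = 3.978 · 0.8234 / 0.3003 = 10.91 m
FS = H_c / H = 10.91 / 5.2 = 2.098

FS = 2.10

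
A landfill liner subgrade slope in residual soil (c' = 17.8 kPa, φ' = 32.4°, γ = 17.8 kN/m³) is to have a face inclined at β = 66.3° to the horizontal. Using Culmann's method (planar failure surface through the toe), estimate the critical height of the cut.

H_c = 18.19 m

Culmann's analysis gives the critical failure plane at α_cr = (β + φ')/2 = (66.3 + 32.4)/2 = 49.3°, and the critical height
H_c = (4c'/γ) · sinβ cosφ' / [1 − cos(β − φ')]
    = (4·17.8/17.8) · sin66.3°·cos32.4° / [1 − cos(33.9°)]
    = 4.000 · 0.9157·0.8443 / [1 − 0.8300]
    = 4.000 · 0.7731 / 0.1700
    = 18.19 m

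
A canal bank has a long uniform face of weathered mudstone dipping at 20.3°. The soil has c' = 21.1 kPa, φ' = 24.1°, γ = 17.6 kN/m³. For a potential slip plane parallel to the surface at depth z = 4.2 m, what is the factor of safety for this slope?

For an infinite slope with a slip plane parallel to the surface (no pore pressure): FS = [c' + γz cos²β tanφ'] / [γz sinβ cosβ].
γz = 17.6·4.2 = 73.92 kN/m²
Numerator = 21.1 + 73.92·cos²20.3°·tan24.1° = 21.1 + 73.92·0.8796·0.4473 = 50.186 kPa
Denominator = 73.92·sin20.3°·cos20.3° = 73.92·0.3469·0.9379 = 24.053 kPa
FS = 50.186 / 24.053 = 2.087

FS = 2.09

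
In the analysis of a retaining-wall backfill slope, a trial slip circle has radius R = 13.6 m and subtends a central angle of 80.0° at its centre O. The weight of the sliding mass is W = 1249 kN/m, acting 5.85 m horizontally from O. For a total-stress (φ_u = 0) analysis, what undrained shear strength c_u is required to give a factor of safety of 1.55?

FS = c_u·L_a·R / (W·d), so c_u = FS·W·d / (L_a·R).
Arc length L_a = R·θ = 13.6·(80.0°·π/180) = 13.6·1.3963 = 18.99 m
c_u = 1.55·1249·5.85 / (18.99·13.6) = 11325.3 / 258.25 = 43.85 kPa

c_u = 43.9 kPa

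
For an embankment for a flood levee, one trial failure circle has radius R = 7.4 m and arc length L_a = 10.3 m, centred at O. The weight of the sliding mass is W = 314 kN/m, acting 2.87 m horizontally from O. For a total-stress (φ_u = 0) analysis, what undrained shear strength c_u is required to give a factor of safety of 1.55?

c_u = 18.3 kPa

FS = c_u·L_a·R / (W·d), so c_u = FS·W·d / (L_a·R).
c_u = 1.55·314·2.87 / (10.30·7.4) = 1396.8 / 76.22 = 18.33 kPa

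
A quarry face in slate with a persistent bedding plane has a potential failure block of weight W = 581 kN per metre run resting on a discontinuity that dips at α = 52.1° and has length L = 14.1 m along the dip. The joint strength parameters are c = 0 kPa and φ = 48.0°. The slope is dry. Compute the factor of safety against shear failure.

Resolving the block weight along and normal to the plane and applying the Mohr–Coulomb strength on the joint:
N' = W cosα = 581·cos52.1° = 356.9 kN/m
Driving force T = W sinα = 581·sin52.1° = 458.5 kN/m
Resisting force R = c·L + N'·tanφ = 0·14.1 + 356.9·tan48.0° = 0.0 + 396.4 = 396.4 kN/m
FS = R / T = 396.4 / 458.5 = 0.865

FS = 0.86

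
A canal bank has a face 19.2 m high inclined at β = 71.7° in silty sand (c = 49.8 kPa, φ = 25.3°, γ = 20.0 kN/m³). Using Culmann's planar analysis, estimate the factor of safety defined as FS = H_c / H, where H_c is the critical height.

FS = 1.43

H_c = (4c/γ) · sinβ cosφ / [1 − cos(β − φ)]
    = (4·49.8/20.0) · sin71.7°·cos25.3° / [1 − cos46.4°]
    = 9.960 · 0.8584 / 0.3104 = 27.54 m
FS = H_c / H = 27.54 / 19.2 = 1.435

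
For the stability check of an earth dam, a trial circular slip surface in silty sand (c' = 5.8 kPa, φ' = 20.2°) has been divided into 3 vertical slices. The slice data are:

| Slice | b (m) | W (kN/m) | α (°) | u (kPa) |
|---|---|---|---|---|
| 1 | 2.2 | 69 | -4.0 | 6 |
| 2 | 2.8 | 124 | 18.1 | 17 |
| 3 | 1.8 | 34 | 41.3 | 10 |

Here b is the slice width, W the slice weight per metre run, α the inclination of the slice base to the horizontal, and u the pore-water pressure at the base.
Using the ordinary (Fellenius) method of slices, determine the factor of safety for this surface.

Ordinary method of slices: FS = Σ[c'·Δl_i + (W_i cosα_i − u_i·Δl_i)·tanφ'] / Σ W_i sinα_i, with Δl_i = b_i / cosα_i.
Slice 1: Δl = 2.2/cos(-4.0°) = 2.205 m; N'_1 = 69·cos(-4.0°) − 6·2.205 = 55.6; c'Δl = 12.79; W sinα = -4.8
Slice 2: Δl = 2.8/cos18.1° = 2.946 m; N'_2 = 124·cos18.1° − 17·2.946 = 67.8; c'Δl = 17.09; W sinα = 38.5
Slice 3: Δl = 1.8/cos41.3° = 2.396 m; N'_3 = 34·cos41.3° − 10·2.396 = 1.6; c'Δl = 13.90; W sinα = 22.4
Σc'Δl = 43.8 kN/m; ΣN' = 125.0 kN/m; ΣW sinα = 56.2 kN/m
Resisting = 43.8 + 125.0·tan20.2° = 43.8 + 46.0 = 89.8 kN/m
FS = 89.8 / 56.2 = 1.598

FS = 1.60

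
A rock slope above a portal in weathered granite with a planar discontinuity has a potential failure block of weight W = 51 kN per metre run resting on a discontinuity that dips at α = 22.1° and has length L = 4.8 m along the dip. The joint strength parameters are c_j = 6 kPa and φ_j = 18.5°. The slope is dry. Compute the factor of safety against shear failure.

FS = 2.32

Resolving the block weight along and normal to the plane and applying the Mohr–Coulomb strength on the joint:
N' = W cosα = 51·cos22.1° = 47.3 kN/m
Driving force T = W sinα = 51·sin22.1° = 19.2 kN/m
Resisting force R = c_j·L + N'·tanφ_j = 6·4.8 + 47.3·tan18.5° = 28.8 + 15.8 = 44.6 kN/m
FS = R / T = 44.6 / 19.2 = 2.325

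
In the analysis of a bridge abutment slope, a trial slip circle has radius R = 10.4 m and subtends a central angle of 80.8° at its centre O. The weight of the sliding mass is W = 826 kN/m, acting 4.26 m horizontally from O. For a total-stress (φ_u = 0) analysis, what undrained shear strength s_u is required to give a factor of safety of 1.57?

FS = s_u·L_a·R / (W·d), so s_u = FS·W·d / (L_a·R).
Arc length L_a = R·θ = 10.4·(80.8°·π/180) = 10.4·1.4102 = 14.67 m
s_u = 1.57·826·4.26 / (14.67·10.4) = 5524.5 / 152.53 = 36.22 kPa

s_u = 36.2 kPa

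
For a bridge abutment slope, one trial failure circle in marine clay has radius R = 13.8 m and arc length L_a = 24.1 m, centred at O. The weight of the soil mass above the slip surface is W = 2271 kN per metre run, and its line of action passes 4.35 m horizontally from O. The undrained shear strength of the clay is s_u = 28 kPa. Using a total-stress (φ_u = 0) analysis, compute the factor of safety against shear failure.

FS = 0.94

Taking moments about the centre O, the resisting moment is provided by the undrained shear strength acting along the arc:
M_R = s_u·L_a·R = 28·24.10·13.8 = 9312.2 kN·m/m
M_D = W·d = 2271·4.35 = 9878.8 kN·m/m
FS = M_R / M_D = 9312.2 / 9878.8 = 0.943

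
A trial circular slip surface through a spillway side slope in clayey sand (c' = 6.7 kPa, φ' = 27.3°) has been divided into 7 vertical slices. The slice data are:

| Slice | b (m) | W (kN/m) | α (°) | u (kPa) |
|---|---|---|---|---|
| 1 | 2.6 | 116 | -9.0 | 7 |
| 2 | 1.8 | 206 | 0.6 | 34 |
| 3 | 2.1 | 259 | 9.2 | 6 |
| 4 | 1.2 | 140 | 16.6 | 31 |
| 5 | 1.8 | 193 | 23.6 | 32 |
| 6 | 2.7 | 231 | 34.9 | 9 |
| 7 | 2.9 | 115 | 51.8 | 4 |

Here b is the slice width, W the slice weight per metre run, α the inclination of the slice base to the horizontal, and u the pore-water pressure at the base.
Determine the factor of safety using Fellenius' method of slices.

Ordinary method of slices: FS = Σ[c'·Δl_i + (W_i cosα_i − u_i·Δl_i)·tanφ'] / Σ W_i sinα_i, with Δl_i = b_i / cosα_i.
Slice 1: Δl = 2.6/cos(-9.0°) = 2.632 m; N'_1 = 116·cos(-9.0°) − 7·2.632 = 96.1; c'Δl = 17.64; W sinα = -18.1
Slice 2: Δl = 1.8/cos0.6° = 1.800 m; N'_2 = 206·cos0.6° − 34·1.800 = 144.8; c'Δl = 12.06; W sinα = 2.2
Slice 3: Δl = 2.1/cos9.2° = 2.127 m; N'_3 = 259·cos9.2° − 6·2.127 = 242.9; c'Δl = 14.25; W sinα = 41.4
Slice 4: Δl = 1.2/cos16.6° = 1.252 m; N'_4 = 140·cos16.6° − 31·1.252 = 95.3; c'Δl = 8.39; W sinα = 40.0
Slice 5: Δl = 1.8/cos23.6° = 1.964 m; N'_5 = 193·cos23.6° − 32·1.964 = 114.0; c'Δl = 13.16; W sinα = 77.3
Slice 6: Δl = 2.7/cos34.9° = 3.292 m; N'_6 = 231·cos34.9° − 9·3.292 = 159.8; c'Δl = 22.06; W sinα = 132.2
Slice 7: Δl = 2.9/cos51.8° = 4.689 m; N'_7 = 115·cos51.8° − 4·4.689 = 52.4; c'Δl = 31.42; W sinα = 90.4
Σc'Δl = 119.0 kN/m; ΣN' = 905.4 kN/m; ΣW sinα = 365.2 kN/m
Resisting = 119.0 + 905.4·tan27.3° = 119.0 + 467.3 = 586.3 kN/m
FS = 586.3 / 365.2 = 1.605

FS = 1.61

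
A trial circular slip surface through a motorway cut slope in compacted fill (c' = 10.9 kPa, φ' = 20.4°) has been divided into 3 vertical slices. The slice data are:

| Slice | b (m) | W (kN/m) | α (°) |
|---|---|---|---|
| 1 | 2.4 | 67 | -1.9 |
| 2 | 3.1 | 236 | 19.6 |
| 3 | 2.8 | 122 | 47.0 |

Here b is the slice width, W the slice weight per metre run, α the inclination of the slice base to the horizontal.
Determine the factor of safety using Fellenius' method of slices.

FS = 1.48

Ordinary method of slices: FS = Σ[c'·Δl_i + (W_i cosα_i)·tanφ'] / Σ W_i sinα_i, with Δl_i = b_i / cosα_i.
Slice 1: Δl = 2.4/cos(-1.9°) = 2.401 m; N'_1 = 67·cos(-1.9°) = 67.0; c'Δl = 26.17; W sinα = -2.2
Slice 2: Δl = 3.1/cos19.6° = 3.291 m; N'_2 = 236·cos19.6° = 222.3; c'Δl = 35.87; W sinα = 79.2
Slice 3: Δl = 2.8/cos47.0° = 4.106 m; N'_3 = 122·cos47.0° = 83.2; c'Δl = 44.75; W sinα = 89.2
Σc'Δl = 106.8 kN/m; ΣN' = 372.5 kN/m; ΣW sinα = 166.2 kN/m
Resisting = 106.8 + 372.5·tan20.4° = 106.8 + 138.5 = 245.3 kN/m
FS = 245.3 / 166.2 = 1.476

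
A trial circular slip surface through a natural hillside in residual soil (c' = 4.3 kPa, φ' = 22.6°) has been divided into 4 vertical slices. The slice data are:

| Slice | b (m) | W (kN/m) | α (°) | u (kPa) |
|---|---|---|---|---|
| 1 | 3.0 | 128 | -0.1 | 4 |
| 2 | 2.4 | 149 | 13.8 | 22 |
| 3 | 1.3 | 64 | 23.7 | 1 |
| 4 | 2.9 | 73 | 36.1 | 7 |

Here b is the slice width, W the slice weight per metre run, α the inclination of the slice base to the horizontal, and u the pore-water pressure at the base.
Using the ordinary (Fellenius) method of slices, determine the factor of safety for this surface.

FS = 1.62

Ordinary method of slices: FS = Σ[c'·Δl_i + (W_i cosα_i − u_i·Δl_i)·tanφ'] / Σ W_i sinα_i, with Δl_i = b_i / cosα_i.
Slice 1: Δl = 3.0/cos(-0.1°) = 3.000 m; N'_1 = 128·cos(-0.1°) − 4·3.000 = 116.0; c'Δl = 12.90; W sinα = -0.2
Slice 2: Δl = 2.4/cos13.8° = 2.471 m; N'_2 = 149·cos13.8° − 22·2.471 = 90.3; c'Δl = 10.63; W sinα = 35.5
Slice 3: Δl = 1.3/cos23.7° = 1.420 m; N'_3 = 64·cos23.7° − 1·1.420 = 57.2; c'Δl = 6.10; W sinα = 25.7
Slice 4: Δl = 2.9/cos36.1° = 3.589 m; N'_4 = 73·cos36.1° − 7·3.589 = 33.9; c'Δl = 15.43; W sinα = 43.0
Σc'Δl = 45.1 kN/m; ΣN' = 297.4 kN/m; ΣW sinα = 104.1 kN/m
Resisting = 45.1 + 297.4·tan22.6° = 45.1 + 123.8 = 168.8 kN/m
FS = 168.8 / 104.1 = 1.623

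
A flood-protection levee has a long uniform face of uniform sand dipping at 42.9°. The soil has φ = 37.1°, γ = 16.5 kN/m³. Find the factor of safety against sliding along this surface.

FS = 0.81

For a dry cohesionless infinite slope the factor of safety is FS = tanφ / tanβ.
FS = tan37.1° / tan42.9° = 0.7563 / 0.9293 = 0.814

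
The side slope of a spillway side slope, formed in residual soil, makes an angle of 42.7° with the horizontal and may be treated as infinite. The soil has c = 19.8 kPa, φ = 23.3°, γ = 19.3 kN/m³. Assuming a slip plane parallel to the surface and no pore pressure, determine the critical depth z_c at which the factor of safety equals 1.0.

z_c = 3.86 m

Setting FS = 1.00 in FS = [c + γz cos²β tanφ] / [γz sinβ cosβ] and solving for z:
z = c / [γ cosβ (FS·sinβ − cosβ·tanφ)]
  = 19.8 / [19.3·cos42.7°·(1.00·sin42.7° − cos42.7°·tan23.3°)]
  = 19.8 / [19.3·0.7349·(1.00·0.6782 − 0.7349·0.4307)]
  = 19.8 / 5.1297 = 3.860 m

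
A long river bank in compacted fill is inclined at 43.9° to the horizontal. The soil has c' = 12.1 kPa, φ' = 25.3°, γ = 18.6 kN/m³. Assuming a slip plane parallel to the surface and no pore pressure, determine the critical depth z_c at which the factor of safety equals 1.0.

Setting FS = 1.00 in FS = [c' + γz cos²β tanφ'] / [γz sinβ cosβ] and solving for z:
z = c' / [γ cosβ (FS·sinβ − cosβ·tanφ')]
  = 12.1 / [18.6·cos43.9°·(1.00·sin43.9° − cos43.9°·tan25.3°)]
  = 12.1 / [18.6·0.7206·(1.00·0.6934 − 0.7206·0.4727)]
  = 12.1 / 4.7283 = 2.559 m

z_c = 2.56 m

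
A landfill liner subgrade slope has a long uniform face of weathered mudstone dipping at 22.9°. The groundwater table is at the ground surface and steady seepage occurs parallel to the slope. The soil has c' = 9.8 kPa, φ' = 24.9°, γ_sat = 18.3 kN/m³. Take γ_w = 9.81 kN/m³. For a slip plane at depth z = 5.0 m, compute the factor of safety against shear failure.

FS = 0.81

With seepage parallel to the slope and the water table at the surface, the effective normal stress on the slip plane uses the buoyant unit weight γ' = γ_sat − γ_w while the driving shear stress uses γ_sat:
FS = [c' + γ' z cos²β tanφ'] / [γ_sat z sinβ cosβ]
γ' = 18.3 − 9.81 = 8.49 kN/m³
Numerator = 9.8 + 8.49·5.0·cos²22.9°·tan24.9° = 9.8 + 8.49·5.0·0.8486·0.4642 = 26.521 kPa
Denominator = 18.3·5.0·sin22.9°·cos22.9° = 18.3·5.0·0.3891·0.9212 = 32.799 kPa
FS = 26.521 / 32.799 = 0.809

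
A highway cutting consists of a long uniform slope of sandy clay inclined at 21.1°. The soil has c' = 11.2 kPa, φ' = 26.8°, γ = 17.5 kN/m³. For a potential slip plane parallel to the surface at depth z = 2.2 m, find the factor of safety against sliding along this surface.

For an infinite slope with a slip plane parallel to the surface (no pore pressure): FS = [c' + γz cos²β tanφ'] / [γz sinβ cosβ].
γz = 17.5·2.2 = 38.50 kN/m²
Numerator = 11.2 + 38.50·cos²21.1°·tan26.8° = 11.2 + 38.50·0.8704·0.5051 = 28.127 kPa
Denominator = 38.50·sin21.1°·cos21.1° = 38.50·0.3600·0.9330 = 12.931 kPa
FS = 28.127 / 12.931 = 2.175

FS = 2.18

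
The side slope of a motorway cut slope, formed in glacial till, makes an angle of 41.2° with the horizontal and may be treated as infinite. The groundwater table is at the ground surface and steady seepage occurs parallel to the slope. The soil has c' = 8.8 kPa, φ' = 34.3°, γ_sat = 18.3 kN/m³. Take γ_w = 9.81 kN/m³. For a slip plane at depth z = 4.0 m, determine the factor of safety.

FS = 0.60

With seepage parallel to the slope and the water table at the surface, the effective normal stress on the slip plane uses the buoyant unit weight γ' = γ_sat − γ_w while the driving shear stress uses γ_sat:
FS = [c' + γ' z cos²β tanφ'] / [γ_sat z sinβ cosβ]
γ' = 18.3 − 9.81 = 8.49 kN/m³
Numerator = 8.8 + 8.49·4.0·cos²41.2°·tan34.3° = 8.8 + 8.49·4.0·0.5661·0.6822 = 21.915 kPa
Denominator = 18.3·4.0·sin41.2°·cos41.2° = 18.3·4.0·0.6587·0.7524 = 36.278 kPa
FS = 21.915 / 36.278 = 0.604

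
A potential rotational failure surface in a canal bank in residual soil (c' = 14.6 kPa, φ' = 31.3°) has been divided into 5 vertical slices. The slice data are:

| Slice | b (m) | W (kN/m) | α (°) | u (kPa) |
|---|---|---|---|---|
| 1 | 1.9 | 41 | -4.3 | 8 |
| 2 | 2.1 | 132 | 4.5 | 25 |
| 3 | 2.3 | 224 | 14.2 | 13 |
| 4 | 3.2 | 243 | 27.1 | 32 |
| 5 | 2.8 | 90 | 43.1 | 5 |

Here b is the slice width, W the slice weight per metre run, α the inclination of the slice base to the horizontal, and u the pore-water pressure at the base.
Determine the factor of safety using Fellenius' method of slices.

FS = 2.00

Ordinary method of slices: FS = Σ[c'·Δl_i + (W_i cosα_i − u_i·Δl_i)·tanφ'] / Σ W_i sinα_i, with Δl_i = b_i / cosα_i.
Slice 1: Δl = 1.9/cos(-4.3°) = 1.905 m; N'_1 = 41·cos(-4.3°) − 8·1.905 = 25.6; c'Δl = 27.82; W sinα = -3.1
Slice 2: Δl = 2.1/cos4.5° = 2.106 m; N'_2 = 132·cos4.5° − 25·2.106 = 78.9; c'Δl = 30.75; W sinα = 10.4
Slice 3: Δl = 2.3/cos14.2° = 2.372 m; N'_3 = 224·cos14.2° − 13·2.372 = 186.3; c'Δl = 34.64; W sinα = 54.9
Slice 4: Δl = 3.2/cos27.1° = 3.595 m; N'_4 = 243·cos27.1° − 32·3.595 = 101.3; c'Δl = 52.48; W sinα = 110.7
Slice 5: Δl = 2.8/cos43.1° = 3.835 m; N'_5 = 90·cos43.1° − 5·3.835 = 46.5; c'Δl = 55.99; W sinα = 61.5
Σc'Δl = 201.7 kN/m; ΣN' = 438.7 kN/m; ΣW sinα = 234.4 kN/m
Resisting = 201.7 + 438.7·tan31.3° = 201.7 + 266.7 = 468.4 kN/m
FS = 468.4 / 234.4 = 1.998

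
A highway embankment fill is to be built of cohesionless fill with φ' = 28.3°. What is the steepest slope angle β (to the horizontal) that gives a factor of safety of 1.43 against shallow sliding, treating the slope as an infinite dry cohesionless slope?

β = 20.6°

For an infinite dry cohesionless slope FS = tanφ'/tanβ, so tanβ = tanφ' / FS.
tanβ = tan28.3° / 1.43 = 0.5384 / 1.43 = 0.3765
β = arctan(0.3765) = 20.63°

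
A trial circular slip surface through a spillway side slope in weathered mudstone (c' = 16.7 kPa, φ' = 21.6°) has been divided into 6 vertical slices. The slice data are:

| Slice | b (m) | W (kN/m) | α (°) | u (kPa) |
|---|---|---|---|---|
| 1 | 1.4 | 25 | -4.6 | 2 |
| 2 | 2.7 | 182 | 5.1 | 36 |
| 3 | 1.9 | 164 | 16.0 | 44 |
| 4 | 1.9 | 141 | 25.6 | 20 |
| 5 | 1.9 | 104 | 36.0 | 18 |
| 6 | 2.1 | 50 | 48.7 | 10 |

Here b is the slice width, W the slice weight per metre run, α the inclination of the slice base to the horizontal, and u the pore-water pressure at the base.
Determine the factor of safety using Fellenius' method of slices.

FS = 1.60

Ordinary method of slices: FS = Σ[c'·Δl_i + (W_i cosα_i − u_i·Δl_i)·tanφ'] / Σ W_i sinα_i, with Δl_i = b_i / cosα_i.
Slice 1: Δl = 1.4/cos(-4.6°) = 1.405 m; N'_1 = 25·cos(-4.6°) − 2·1.405 = 22.1; c'Δl = 23.46; W sinα = -2.0
Slice 2: Δl = 2.7/cos5.1° = 2.711 m; N'_2 = 182·cos5.1° − 36·2.711 = 83.7; c'Δl = 45.27; W sinα = 16.2
Slice 3: Δl = 1.9/cos16.0° = 1.977 m; N'_3 = 164·cos16.0° − 44·1.977 = 70.7; c'Δl = 33.01; W sinα = 45.2
Slice 4: Δl = 1.9/cos25.6° = 2.107 m; N'_4 = 141·cos25.6° − 20·2.107 = 85.0; c'Δl = 35.18; W sinα = 60.9
Slice 5: Δl = 1.9/cos36.0° = 2.349 m; N'_5 = 104·cos36.0° − 18·2.349 = 41.9; c'Δl = 39.22; W sinα = 61.1
Slice 6: Δl = 2.1/cos48.7° = 3.182 m; N'_6 = 50·cos48.7° − 10·3.182 = 1.2; c'Δl = 53.14; W sinα = 37.6
Σc'Δl = 229.3 kN/m; ΣN' = 304.5 kN/m; ΣW sinα = 219.0 kN/m
Resisting = 229.3 + 304.5·tan21.6° = 229.3 + 120.6 = 349.9 kN/m
FS = 349.9 / 219.0 = 1.598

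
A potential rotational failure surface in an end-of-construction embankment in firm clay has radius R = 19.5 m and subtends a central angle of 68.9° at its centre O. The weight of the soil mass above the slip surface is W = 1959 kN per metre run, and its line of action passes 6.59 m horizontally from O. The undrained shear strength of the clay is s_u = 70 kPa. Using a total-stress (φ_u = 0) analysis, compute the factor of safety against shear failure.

Taking moments about the centre O, the resisting moment is provided by the undrained shear strength acting along the arc:
Arc length L_a = R·θ = 19.5·(68.9°·π/180) = 19.5·1.2025 = 23.45 m
M_R = s_u·L_a·R = 70·23.45·19.5 = 32008.4 kN·m/m
M_D = W·d = 1959·6.59 = 12909.8 kN·m/m
FS = M_R / M_D = 32008.4 / 12909.8 = 2.479

FS = 2.48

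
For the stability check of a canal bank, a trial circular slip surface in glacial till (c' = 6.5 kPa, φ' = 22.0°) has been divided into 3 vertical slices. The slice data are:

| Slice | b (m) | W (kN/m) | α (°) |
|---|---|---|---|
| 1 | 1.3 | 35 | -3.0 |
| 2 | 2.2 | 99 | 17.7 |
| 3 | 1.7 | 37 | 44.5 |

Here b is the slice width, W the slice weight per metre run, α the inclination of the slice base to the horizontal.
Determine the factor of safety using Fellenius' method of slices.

Ordinary method of slices: FS = Σ[c'·Δl_i + (W_i cosα_i)·tanφ'] / Σ W_i sinα_i, with Δl_i = b_i / cosα_i.
Slice 1: Δl = 1.3/cos(-3.0°) = 1.302 m; N'_1 = 35·cos(-3.0°) = 35.0; c'Δl = 8.46; W sinα = -1.8
Slice 2: Δl = 2.2/cos17.7° = 2.309 m; N'_2 = 99·cos17.7° = 94.3; c'Δl = 15.01; W sinα = 30.1
Slice 3: Δl = 1.7/cos44.5° = 2.383 m; N'_3 = 37·cos44.5° = 26.4; c'Δl = 15.49; W sinα = 25.9
Σc'Δl = 39.0 kN/m; ΣN' = 155.7 kN/m; ΣW sinα = 54.2 kN/m
Resisting = 39.0 + 155.7·tan22.0° = 39.0 + 62.9 = 101.9 kN/m
FS = 101.9 / 54.2 = 1.879

FS = 1.88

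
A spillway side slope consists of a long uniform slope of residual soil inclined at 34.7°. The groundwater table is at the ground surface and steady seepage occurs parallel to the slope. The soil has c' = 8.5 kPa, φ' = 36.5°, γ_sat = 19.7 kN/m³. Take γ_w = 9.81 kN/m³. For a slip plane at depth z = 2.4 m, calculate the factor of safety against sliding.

FS = 0.92

With seepage parallel to the slope and the water table at the surface, the effective normal stress on the slip plane uses the buoyant unit weight γ' = γ_sat − γ_w while the driving shear stress uses γ_sat:
FS = [c' + γ' z cos²β tanφ'] / [γ_sat z sinβ cosβ]
γ' = 19.7 − 9.81 = 9.89 kN/m³
Numerator = 8.5 + 9.89·2.4·cos²34.7°·tan36.5° = 8.5 + 9.89·2.4·0.6759·0.7400 = 20.372 kPa
Denominator = 19.7·2.4·sin34.7°·cos34.7° = 19.7·2.4·0.5693·0.8221 = 22.128 kPa
FS = 20.372 / 22.128 = 0.921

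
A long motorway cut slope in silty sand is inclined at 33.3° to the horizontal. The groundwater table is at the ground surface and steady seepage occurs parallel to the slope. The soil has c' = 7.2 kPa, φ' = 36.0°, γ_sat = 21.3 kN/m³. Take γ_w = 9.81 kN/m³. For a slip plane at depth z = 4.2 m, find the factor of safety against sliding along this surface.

FS = 0.77

With seepage parallel to the slope and the water table at the surface, the effective normal stress on the slip plane uses the buoyant unit weight γ' = γ_sat − γ_w while the driving shear stress uses γ_sat:
FS = [c' + γ' z cos²β tanφ'] / [γ_sat z sinβ cosβ]
γ' = 21.3 − 9.81 = 11.49 kN/m³
Numerator = 7.2 + 11.49·4.2·cos²33.3°·tan36.0° = 7.2 + 11.49·4.2·0.6986·0.7265 = 31.693 kPa
Denominator = 21.3·4.2·sin33.3°·cos33.3° = 21.3·4.2·0.5490·0.8358 = 41.051 kPa
FS = 31.693 / 41.051 = 0.772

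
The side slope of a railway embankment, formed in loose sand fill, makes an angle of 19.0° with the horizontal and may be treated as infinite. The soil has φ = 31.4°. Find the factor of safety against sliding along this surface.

For a dry cohesionless infinite slope the factor of safety is FS = tanφ / tanβ.
FS = tan31.4° / tan19.0° = 0.6104 / 0.3443 = 1.773

FS = 1.77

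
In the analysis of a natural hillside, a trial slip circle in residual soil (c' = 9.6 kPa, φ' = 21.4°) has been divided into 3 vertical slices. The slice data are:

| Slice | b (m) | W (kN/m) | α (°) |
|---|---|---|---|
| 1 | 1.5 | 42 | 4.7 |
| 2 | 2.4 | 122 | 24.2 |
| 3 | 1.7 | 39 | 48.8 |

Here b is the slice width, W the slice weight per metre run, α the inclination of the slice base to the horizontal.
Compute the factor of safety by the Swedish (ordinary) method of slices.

Ordinary method of slices: FS = Σ[c'·Δl_i + (W_i cosα_i)·tanφ'] / Σ W_i sinα_i, with Δl_i = b_i / cosα_i.
Slice 1: Δl = 1.5/cos4.7° = 1.505 m; N'_1 = 42·cos4.7° = 41.9; c'Δl = 14.45; W sinα = 3.4
Slice 2: Δl = 2.4/cos24.2° = 2.631 m; N'_2 = 122·cos24.2° = 111.3; c'Δl = 25.26; W sinα = 50.0
Slice 3: Δl = 1.7/cos48.8° = 2.581 m; N'_3 = 39·cos48.8° = 25.7; c'Δl = 24.78; W sinα = 29.3
Σc'Δl = 64.5 kN/m; ΣN' = 178.8 kN/m; ΣW sinα = 82.8 kN/m
Resisting = 64.5 + 178.8·tan21.4° = 64.5 + 70.1 = 134.6 kN/m
FS = 134.6 / 82.8 = 1.625

FS = 1.63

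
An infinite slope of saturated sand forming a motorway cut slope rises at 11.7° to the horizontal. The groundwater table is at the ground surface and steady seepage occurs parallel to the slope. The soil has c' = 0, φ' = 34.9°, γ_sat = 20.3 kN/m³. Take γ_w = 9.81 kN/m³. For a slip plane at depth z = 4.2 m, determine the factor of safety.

FS = 1.74

With seepage parallel to the slope and the water table at the surface, the effective normal stress on the slip plane uses the buoyant unit weight γ' = γ_sat − γ_w while the driving shear stress uses γ_sat:
FS = [c' + γ' z cos²β tanφ'] / [γ_sat z sinβ cosβ]
(For c' = 0 this reduces to FS = (γ'/γ_sat)·tanφ'/tanβ.)
γ' = 20.3 − 9.81 = 10.49 kN/m³
Numerator = 0.0 + 10.49·4.2·cos²11.7°·tan34.9° = 0.0 + 10.49·4.2·0.9589·0.6976 = 29.471 kPa
Denominator = 20.3·4.2·sin11.7°·cos11.7° = 20.3·4.2·0.2028·0.9792 = 16.930 kPa
FS = 29.471 / 16.930 = 1.741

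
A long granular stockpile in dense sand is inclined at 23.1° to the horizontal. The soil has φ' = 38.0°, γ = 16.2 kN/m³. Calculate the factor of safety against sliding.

FS = 1.83

For a dry cohesionless infinite slope the factor of safety is FS = tanφ' / tanβ.
FS = tan38.0° / tan23.1° = 0.7813 / 0.4265 = 1.832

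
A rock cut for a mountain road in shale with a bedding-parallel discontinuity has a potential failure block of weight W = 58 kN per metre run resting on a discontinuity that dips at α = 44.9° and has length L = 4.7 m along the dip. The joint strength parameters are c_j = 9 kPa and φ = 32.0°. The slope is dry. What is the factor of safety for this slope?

Resolving the block weight along and normal to the plane and applying the Mohr–Coulomb strength on the joint:
N' = W cosα = 58·cos44.9° = 41.1 kN/m
Driving force T = W sinα = 58·sin44.9° = 40.9 kN/m
Resisting force R = c_j·L + N'·tanφ = 9·4.7 + 41.1·tan32.0° = 42.3 + 25.7 = 68.0 kN/m
FS = R / T = 68.0 / 40.9 = 1.660

FS = 1.66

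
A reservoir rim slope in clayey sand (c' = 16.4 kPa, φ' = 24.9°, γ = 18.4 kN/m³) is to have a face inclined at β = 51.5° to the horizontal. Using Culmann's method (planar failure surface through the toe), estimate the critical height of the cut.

H_c = 23.91 m

Culmann's analysis gives the critical failure plane at α_cr = (β + φ')/2 = (51.5 + 24.9)/2 = 38.2°, and the critical height
H_c = (4c'/γ) · sinβ cosφ' / [1 − cos(β − φ')]
    = (4·16.4/18.4) · sin51.5°·cos24.9° / [1 − cos(26.6°)]
    = 3.565 · 0.7826·0.9070 / [1 − 0.8942]
    = 3.565 · 0.7099 / 0.1058
    = 23.91 m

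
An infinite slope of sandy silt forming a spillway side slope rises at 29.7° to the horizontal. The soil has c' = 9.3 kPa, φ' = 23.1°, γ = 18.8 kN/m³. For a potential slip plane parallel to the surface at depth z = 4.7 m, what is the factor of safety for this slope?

FS = 0.99

For an infinite slope with a slip plane parallel to the surface (no pore pressure): FS = [c' + γz cos²β tanφ'] / [γz sinβ cosβ].
γz = 18.8·4.7 = 88.36 kN/m²
Numerator = 9.3 + 88.36·cos²29.7°·tan23.1° = 9.3 + 88.36·0.7545·0.4265 = 37.737 kPa
Denominator = 88.36·sin29.7°·cos29.7° = 88.36·0.4955·0.8686 = 38.028 kPa
FS = 37.737 / 38.028 = 0.992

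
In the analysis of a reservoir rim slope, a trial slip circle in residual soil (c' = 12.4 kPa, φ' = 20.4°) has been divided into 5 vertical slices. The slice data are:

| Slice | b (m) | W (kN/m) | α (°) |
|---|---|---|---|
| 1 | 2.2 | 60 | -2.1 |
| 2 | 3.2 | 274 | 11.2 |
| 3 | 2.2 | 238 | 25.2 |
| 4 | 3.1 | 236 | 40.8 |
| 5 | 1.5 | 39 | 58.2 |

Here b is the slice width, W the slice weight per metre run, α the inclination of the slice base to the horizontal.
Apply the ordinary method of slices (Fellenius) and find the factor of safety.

FS = 1.36

Ordinary method of slices: FS = Σ[c'·Δl_i + (W_i cosα_i)·tanφ'] / Σ W_i sinα_i, with Δl_i = b_i / cosα_i.
Slice 1: Δl = 2.2/cos(-2.1°) = 2.201 m; N'_1 = 60·cos(-2.1°) = 60.0; c'Δl = 27.30; W sinα = -2.2
Slice 2: Δl = 3.2/cos11.2° = 3.262 m; N'_2 = 274·cos11.2° = 268.8; c'Δl = 40.45; W sinα = 53.2
Slice 3: Δl = 2.2/cos25.2° = 2.431 m; N'_3 = 238·cos25.2° = 215.3; c'Δl = 30.15; W sinα = 101.3
Slice 4: Δl = 3.1/cos40.8° = 4.095 m; N'_4 = 236·cos40.8° = 178.7; c'Δl = 50.78; W sinα = 154.2
Slice 5: Δl = 1.5/cos58.2° = 2.847 m; N'_5 = 39·cos58.2° = 20.6; c'Δl = 35.30; W sinα = 33.1
Σc'Δl = 184.0 kN/m; ΣN' = 743.3 kN/m; ΣW sinα = 339.7 kN/m
Resisting = 184.0 + 743.3·tan20.4° = 184.0 + 276.4 = 460.4 kN/m
FS = 460.4 / 339.7 = 1.355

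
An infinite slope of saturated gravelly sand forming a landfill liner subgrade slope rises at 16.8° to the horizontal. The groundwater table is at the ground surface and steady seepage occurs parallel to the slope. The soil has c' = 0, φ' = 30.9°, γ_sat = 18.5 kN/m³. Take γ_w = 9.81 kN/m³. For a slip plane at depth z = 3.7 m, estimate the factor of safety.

With seepage parallel to the slope and the water table at the surface, the effective normal stress on the slip plane uses the buoyant unit weight γ' = γ_sat − γ_w while the driving shear stress uses γ_sat:
FS = [c' + γ' z cos²β tanφ'] / [γ_sat z sinβ cosβ]
(For c' = 0 this reduces to FS = (γ'/γ_sat)·tanφ'/tanβ.)
γ' = 18.5 − 9.81 = 8.69 kN/m³
Numerator = 0.0 + 8.69·3.7·cos²16.8°·tan30.9° = 0.0 + 8.69·3.7·0.9165·0.5985 = 17.636 kPa
Denominator = 18.5·3.7·sin16.8°·cos16.8° = 18.5·3.7·0.2890·0.9573 = 18.940 kPa
FS = 17.636 / 18.940 = 0.931

FS = 0.93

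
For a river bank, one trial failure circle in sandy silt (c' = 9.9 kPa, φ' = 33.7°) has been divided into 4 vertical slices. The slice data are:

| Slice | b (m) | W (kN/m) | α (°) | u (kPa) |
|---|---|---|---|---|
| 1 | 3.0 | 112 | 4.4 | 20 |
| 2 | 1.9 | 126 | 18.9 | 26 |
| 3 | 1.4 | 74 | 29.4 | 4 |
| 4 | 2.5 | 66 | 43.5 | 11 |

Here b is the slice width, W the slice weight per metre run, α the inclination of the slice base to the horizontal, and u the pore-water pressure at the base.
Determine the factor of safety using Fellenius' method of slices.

Ordinary method of slices: FS = Σ[c'·Δl_i + (W_i cosα_i − u_i·Δl_i)·tanφ'] / Σ W_i sinα_i, with Δl_i = b_i / cosα_i.
Slice 1: Δl = 3.0/cos4.4° = 3.009 m; N'_1 = 112·cos4.4° − 20·3.009 = 51.5; c'Δl = 29.79; W sinα = 8.6
Slice 2: Δl = 1.9/cos18.9° = 2.008 m; N'_2 = 126·cos18.9° − 26·2.008 = 67.0; c'Δl = 19.88; W sinα = 40.8
Slice 3: Δl = 1.4/cos29.4° = 1.607 m; N'_3 = 74·cos29.4° − 4·1.607 = 58.0; c'Δl = 15.91; W sinα = 36.3
Slice 4: Δl = 2.5/cos43.5° = 3.446 m; N'_4 = 66·cos43.5° − 11·3.446 = 10.0; c'Δl = 34.12; W sinα = 45.4
Σc'Δl = 99.7 kN/m; ΣN' = 186.5 kN/m; ΣW sinα = 131.2 kN/m
Resisting = 99.7 + 186.5·tan33.7° = 99.7 + 124.4 = 224.1 kN/m
FS = 224.1 / 131.2 = 1.708

FS = 1.71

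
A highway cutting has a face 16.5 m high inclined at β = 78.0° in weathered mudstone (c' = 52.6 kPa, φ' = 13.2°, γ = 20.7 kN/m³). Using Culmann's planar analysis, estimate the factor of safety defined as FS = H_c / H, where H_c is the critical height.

H_c = (4c'/γ) · sinβ cosφ' / [1 − cos(β − φ')]
    = (4·52.6/20.7) · sin78.0°·cos13.2° / [1 − cos64.8°]
    = 10.164 · 0.9523 / 0.5742 = 16.86 m
FS = H_c / H = 16.86 / 16.5 = 1.022

FS = 1.02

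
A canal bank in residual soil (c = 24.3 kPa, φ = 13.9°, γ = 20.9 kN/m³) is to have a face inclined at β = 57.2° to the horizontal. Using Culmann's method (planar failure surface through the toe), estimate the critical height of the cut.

Culmann's analysis gives the critical failure plane at α_cr = (β + φ)/2 = (57.2 + 13.9)/2 = 35.6°, and the critical height
H_c = (4c/γ) · sinβ cosφ / [1 − cos(β − φ)]
    = (4·24.3/20.9) · sin57.2°·cos13.9° / [1 − cos(43.3°)]
    = 4.651 · 0.8406·0.9707 / [1 − 0.7278]
    = 4.651 · 0.8160 / 0.2722
    = 13.94 m

H_c = 13.94 m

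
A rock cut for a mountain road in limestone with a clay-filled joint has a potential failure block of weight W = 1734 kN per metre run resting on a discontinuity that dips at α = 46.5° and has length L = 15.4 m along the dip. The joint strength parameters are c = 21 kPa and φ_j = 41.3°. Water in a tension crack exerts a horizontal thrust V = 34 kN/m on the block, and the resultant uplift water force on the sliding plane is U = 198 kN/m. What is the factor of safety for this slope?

Resolving the block weight along and normal to the plane and applying the Mohr–Coulomb strength on the joint:
N' = W cosα − U − V sinα = 1734·cos46.5° − 198 − 34·sin46.5° = 970.9 kN/m
Driving force T = W sinα + V cosα = 1734·sin46.5° + 34·cos46.5° = 1281.2 kN/m
Resisting force R = c·L + N'·tanφ_j = 21·15.4 + 970.9·tan41.3° = 323.4 + 853.0 = 1176.4 kN/m
FS = R / T = 1176.4 / 1281.2 = 0.918

FS = 0.92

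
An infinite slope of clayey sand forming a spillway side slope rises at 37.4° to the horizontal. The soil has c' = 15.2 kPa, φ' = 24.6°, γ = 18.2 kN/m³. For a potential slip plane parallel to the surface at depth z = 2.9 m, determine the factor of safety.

For an infinite slope with a slip plane parallel to the surface (no pore pressure): FS = [c' + γz cos²β tanφ'] / [γz sinβ cosβ].
γz = 18.2·2.9 = 52.78 kN/m²
Numerator = 15.2 + 52.78·cos²37.4°·tan24.6° = 15.2 + 52.78·0.6311·0.4578 = 30.450 kPa
Denominator = 52.78·sin37.4°·cos37.4° = 52.78·0.6074·0.7944 = 25.467 kPa
FS = 30.450 / 25.467 = 1.196

FS = 1.20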